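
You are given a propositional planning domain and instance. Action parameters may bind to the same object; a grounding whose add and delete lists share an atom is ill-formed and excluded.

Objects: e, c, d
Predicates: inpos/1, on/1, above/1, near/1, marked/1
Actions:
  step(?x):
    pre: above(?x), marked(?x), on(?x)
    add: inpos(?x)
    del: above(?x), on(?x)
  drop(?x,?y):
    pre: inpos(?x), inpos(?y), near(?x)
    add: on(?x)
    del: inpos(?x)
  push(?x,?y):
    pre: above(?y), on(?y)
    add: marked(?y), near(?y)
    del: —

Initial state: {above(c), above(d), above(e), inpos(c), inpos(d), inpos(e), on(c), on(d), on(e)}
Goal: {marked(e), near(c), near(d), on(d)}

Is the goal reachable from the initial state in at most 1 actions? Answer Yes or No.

1. push(e,e)  →  {above(c), above(d), above(e), inpos(c), inpos(d), inpos(e), marked(e), near(e), on(c), on(d), on(e)}
2. push(e,c)  →  {above(c), above(d), above(e), inpos(c), inpos(d), inpos(e), marked(c), marked(e), near(c), near(e), on(c), on(d), on(e)}
3. push(e,d)  →  {above(c), above(d), above(e), inpos(c), inpos(d), inpos(e), marked(c), marked(d), marked(e), near(c), near(d), near(e), on(c), on(d), on(e)}
optimal plan length = 3; 3 > 1

No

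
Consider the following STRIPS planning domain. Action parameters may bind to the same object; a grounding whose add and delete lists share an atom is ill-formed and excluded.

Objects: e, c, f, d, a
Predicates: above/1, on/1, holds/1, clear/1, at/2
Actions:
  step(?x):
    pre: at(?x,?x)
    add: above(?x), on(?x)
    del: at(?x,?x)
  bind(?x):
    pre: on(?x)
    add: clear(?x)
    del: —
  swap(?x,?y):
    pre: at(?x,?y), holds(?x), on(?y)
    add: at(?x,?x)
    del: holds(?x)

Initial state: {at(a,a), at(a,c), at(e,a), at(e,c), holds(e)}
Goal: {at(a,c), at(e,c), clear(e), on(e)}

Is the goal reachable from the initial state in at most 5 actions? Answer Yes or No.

Yes

1. step(a)  →  {above(a), at(a,c), at(e,a), at(e,c), holds(e), on(a)}
2. swap(e,a)  →  {above(a), at(a,c), at(e,a), at(e,c), at(e,e), on(a)}
3. step(e)  →  {above(a), above(e), at(a,c), at(e,a), at(e,c), on(a), on(e)}
4. bind(e)  →  {above(a), above(e), at(a,c), at(e,a), at(e,c), clear(e), on(a), on(e)}
optimal plan length = 4; 4 ≤ 5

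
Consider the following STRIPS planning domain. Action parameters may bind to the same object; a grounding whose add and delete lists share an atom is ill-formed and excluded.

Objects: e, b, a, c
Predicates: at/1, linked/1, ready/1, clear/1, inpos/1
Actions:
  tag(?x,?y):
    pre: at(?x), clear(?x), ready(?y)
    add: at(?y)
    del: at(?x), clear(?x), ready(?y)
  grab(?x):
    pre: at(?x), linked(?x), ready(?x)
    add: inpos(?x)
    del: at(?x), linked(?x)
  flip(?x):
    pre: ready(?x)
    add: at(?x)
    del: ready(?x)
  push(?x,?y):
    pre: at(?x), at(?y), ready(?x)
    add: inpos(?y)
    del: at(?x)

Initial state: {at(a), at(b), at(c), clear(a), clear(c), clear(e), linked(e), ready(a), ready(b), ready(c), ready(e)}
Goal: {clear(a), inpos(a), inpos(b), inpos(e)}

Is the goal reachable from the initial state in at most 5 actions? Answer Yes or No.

Yes

1. flip(e)  →  {at(a), at(b), at(c), at(e), clear(a), clear(c), clear(e), linked(e), ready(a), ready(b), ready(c)}
2. push(b,b)  →  {at(a), at(c), at(e), clear(a), clear(c), clear(e), inpos(b), linked(e), ready(a), ready(b), ready(c)}
3. push(a,a)  →  {at(c), at(e), clear(a), clear(c), clear(e), inpos(a), inpos(b), linked(e), ready(a), ready(b), ready(c)}
4. push(c,e)  →  {at(e), clear(a), clear(c), clear(e), inpos(a), inpos(b), inpos(e), linked(e), ready(a), ready(b), ready(c)}
optimal plan length = 4; 4 ≤ 5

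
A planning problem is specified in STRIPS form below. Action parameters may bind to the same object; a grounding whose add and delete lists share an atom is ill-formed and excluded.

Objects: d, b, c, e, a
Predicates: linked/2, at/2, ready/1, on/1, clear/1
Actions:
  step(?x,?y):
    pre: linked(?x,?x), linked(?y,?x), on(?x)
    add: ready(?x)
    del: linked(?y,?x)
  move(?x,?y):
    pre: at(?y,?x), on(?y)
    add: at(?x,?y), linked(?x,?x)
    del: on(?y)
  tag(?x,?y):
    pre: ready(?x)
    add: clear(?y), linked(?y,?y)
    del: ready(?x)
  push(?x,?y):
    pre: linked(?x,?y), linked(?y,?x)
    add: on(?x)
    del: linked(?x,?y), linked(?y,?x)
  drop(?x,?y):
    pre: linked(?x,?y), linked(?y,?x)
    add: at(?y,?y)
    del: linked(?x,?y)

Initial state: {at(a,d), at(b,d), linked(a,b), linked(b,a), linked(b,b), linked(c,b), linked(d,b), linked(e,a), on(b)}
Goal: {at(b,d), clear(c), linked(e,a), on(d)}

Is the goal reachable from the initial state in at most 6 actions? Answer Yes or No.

Yes

1. step(b,d)  →  {at(a,d), at(b,d), linked(a,b), linked(b,a), linked(b,b), linked(c,b), linked(e,a), on(b), ready(b)}
2. move(d,b)  →  {at(a,d), at(b,d), at(d,b), linked(a,b), linked(b,a), linked(b,b), linked(c,b), linked(d,d), linked(e,a), ready(b)}
3. tag(b,c)  →  {at(a,d), at(b,d), at(d,b), clear(c), linked(a,b), linked(b,a), linked(b,b), linked(c,b), linked(c,c), linked(d,d), linked(e,a)}
4. push(d,d)  →  {at(a,d), at(b,d), at(d,b), clear(c), linked(a,b), linked(b,a), linked(b,b), linked(c,b), linked(c,c), linked(e,a), on(d)}
optimal plan length = 4; 4 ≤ 6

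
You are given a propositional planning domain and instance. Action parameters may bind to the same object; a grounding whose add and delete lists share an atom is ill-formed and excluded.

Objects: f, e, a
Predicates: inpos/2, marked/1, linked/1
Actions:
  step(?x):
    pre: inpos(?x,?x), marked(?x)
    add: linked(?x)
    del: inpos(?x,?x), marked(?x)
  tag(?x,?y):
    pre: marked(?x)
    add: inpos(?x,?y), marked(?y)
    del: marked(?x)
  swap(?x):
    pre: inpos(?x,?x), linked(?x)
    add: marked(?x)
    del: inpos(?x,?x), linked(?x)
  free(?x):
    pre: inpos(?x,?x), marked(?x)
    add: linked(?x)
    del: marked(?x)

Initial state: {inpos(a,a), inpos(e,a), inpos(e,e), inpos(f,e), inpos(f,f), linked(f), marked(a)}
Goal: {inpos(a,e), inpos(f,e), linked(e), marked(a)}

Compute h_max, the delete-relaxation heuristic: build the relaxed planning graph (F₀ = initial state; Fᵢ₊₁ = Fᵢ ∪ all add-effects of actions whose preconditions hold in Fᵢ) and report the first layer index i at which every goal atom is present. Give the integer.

F0 = init (7 atoms)
F1 = F0 ∪ {inpos(a,e), inpos(a,f), linked(a), marked(e), marked(f)}  (12 atoms)
F2 = F1 ∪ {inpos(e,f), inpos(f,a), linked(e)}  (15 atoms)
goal ⊆ F2  ⇒  h_max = 2

2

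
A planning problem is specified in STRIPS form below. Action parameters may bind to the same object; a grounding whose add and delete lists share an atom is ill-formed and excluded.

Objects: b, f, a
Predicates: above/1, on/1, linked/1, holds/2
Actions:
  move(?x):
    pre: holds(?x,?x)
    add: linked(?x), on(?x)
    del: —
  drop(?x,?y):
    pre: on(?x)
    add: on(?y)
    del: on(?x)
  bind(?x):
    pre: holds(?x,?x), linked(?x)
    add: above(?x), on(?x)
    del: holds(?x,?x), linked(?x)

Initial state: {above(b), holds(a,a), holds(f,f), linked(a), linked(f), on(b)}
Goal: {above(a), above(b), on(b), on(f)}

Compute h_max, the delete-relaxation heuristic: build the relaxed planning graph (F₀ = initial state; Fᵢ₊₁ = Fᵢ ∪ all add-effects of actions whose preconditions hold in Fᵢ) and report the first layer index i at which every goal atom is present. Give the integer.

F0 = init (6 atoms)
F1 = F0 ∪ {above(a), above(f), on(a), on(f)}  (10 atoms)
goal ⊆ F1  ⇒  h_max = 1

1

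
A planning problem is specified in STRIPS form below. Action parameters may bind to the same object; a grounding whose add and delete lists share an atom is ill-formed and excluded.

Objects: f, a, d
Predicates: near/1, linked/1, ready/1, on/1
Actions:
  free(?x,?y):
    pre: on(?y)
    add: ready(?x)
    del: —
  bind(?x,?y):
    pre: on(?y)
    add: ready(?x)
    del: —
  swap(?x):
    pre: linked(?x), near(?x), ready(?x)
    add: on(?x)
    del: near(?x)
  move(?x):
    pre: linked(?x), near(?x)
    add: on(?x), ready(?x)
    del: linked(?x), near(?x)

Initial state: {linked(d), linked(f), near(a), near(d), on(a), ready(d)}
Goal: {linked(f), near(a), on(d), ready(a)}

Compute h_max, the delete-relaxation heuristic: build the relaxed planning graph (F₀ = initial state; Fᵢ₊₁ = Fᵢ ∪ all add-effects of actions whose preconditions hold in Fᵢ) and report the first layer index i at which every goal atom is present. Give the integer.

1

F0 = init (6 atoms)
F1 = F0 ∪ {on(d), ready(a), ready(f)}  (9 atoms)
goal ⊆ F1  ⇒  h_max = 1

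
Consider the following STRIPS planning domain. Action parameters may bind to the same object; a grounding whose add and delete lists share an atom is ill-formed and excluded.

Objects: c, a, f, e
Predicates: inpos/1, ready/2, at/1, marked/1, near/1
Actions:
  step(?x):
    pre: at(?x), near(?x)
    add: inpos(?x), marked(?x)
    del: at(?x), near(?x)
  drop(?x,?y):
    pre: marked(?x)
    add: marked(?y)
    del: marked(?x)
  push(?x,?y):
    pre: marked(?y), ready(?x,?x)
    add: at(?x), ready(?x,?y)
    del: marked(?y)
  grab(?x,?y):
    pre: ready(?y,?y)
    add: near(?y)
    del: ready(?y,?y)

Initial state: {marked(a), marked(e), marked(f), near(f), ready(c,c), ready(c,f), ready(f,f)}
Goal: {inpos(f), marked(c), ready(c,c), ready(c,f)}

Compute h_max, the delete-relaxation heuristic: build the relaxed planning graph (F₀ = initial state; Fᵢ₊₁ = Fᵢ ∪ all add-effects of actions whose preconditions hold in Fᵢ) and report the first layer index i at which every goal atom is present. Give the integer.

2

F0 = init (7 atoms)
F1 = F0 ∪ {at(c), at(f), marked(c), near(c), ready(c,a), ready(c,e), ready(f,a), ready(f,e)}  (15 atoms)
F2 = F1 ∪ {inpos(c), inpos(f), ready(f,c)}  (18 atoms)
goal ⊆ F2  ⇒  h_max = 2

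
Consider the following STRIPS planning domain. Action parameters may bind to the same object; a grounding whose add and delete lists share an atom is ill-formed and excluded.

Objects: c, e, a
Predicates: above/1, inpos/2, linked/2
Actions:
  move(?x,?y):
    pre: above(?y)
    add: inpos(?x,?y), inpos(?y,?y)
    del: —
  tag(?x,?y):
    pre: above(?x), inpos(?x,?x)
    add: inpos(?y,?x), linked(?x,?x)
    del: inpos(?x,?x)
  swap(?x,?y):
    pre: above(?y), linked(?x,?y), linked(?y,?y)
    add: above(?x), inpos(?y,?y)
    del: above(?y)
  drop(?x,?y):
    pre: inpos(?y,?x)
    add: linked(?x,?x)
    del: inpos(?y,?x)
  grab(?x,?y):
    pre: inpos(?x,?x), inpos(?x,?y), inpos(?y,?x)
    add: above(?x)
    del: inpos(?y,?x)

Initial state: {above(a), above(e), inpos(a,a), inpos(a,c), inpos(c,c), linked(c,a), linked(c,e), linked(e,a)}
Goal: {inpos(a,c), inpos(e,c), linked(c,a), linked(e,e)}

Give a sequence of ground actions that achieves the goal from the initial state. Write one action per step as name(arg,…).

move(c,e); tag(e,c); swap(c,e); move(e,c)

1. move(c,e)  →  {above(a), above(e), inpos(a,a), inpos(a,c), inpos(c,c), inpos(c,e), inpos(e,e), linked(c,a), linked(c,e), linked(e,a)}
2. tag(e,c)  →  {above(a), above(e), inpos(a,a), inpos(a,c), inpos(c,c), inpos(c,e), linked(c,a), linked(c,e), linked(e,a), linked(e,e)}
3. swap(c,e)  →  {above(a), above(c), inpos(a,a), inpos(a,c), inpos(c,c), inpos(c,e), inpos(e,e), linked(c,a), linked(c,e), linked(e,a), linked(e,e)}
4. move(e,c)  →  {above(a), above(c), inpos(a,a), inpos(a,c), inpos(c,c), inpos(c,e), inpos(e,c), inpos(e,e), linked(c,a), linked(c,e), linked(e,a), linked(e,e)}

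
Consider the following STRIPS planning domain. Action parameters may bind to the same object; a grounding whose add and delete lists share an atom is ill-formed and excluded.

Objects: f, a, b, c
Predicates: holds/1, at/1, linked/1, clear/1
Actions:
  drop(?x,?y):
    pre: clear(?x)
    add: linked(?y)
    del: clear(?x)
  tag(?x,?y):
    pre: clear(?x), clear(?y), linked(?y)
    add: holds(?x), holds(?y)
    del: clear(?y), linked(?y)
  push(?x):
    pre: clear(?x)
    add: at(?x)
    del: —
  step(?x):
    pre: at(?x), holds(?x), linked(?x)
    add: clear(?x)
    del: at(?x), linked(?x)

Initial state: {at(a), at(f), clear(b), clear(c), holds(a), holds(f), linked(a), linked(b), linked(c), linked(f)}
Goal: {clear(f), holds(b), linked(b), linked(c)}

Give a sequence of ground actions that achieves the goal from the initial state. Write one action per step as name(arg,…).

tag(b,b); drop(c,b); step(f)

1. tag(b,b)  →  {at(a), at(f), clear(c), holds(a), holds(b), holds(f), linked(a), linked(c), linked(f)}
2. drop(c,b)  →  {at(a), at(f), holds(a), holds(b), holds(f), linked(a), linked(b), linked(c), linked(f)}
3. step(f)  →  {at(a), clear(f), holds(a), holds(b), holds(f), linked(a), linked(b), linked(c)}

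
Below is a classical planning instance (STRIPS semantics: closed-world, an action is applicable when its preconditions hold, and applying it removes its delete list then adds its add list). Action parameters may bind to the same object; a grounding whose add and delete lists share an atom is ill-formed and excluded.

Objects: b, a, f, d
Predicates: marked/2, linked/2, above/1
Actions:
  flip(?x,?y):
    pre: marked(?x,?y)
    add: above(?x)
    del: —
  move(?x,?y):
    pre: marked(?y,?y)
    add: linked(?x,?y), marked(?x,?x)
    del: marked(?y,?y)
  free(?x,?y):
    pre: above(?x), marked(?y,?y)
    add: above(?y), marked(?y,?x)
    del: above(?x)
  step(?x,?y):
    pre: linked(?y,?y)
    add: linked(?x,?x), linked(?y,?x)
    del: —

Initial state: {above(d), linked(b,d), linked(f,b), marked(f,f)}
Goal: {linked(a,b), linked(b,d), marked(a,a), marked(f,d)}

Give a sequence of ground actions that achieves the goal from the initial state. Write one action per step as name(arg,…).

free(d,f); move(b,f); move(a,b)

1. free(d,f)  →  {above(f), linked(b,d), linked(f,b), marked(f,d), marked(f,f)}
2. move(b,f)  →  {above(f), linked(b,d), linked(b,f), linked(f,b), marked(b,b), marked(f,d)}
3. move(a,b)  →  {above(f), linked(a,b), linked(b,d), linked(b,f), linked(f,b), marked(a,a), marked(f,d)}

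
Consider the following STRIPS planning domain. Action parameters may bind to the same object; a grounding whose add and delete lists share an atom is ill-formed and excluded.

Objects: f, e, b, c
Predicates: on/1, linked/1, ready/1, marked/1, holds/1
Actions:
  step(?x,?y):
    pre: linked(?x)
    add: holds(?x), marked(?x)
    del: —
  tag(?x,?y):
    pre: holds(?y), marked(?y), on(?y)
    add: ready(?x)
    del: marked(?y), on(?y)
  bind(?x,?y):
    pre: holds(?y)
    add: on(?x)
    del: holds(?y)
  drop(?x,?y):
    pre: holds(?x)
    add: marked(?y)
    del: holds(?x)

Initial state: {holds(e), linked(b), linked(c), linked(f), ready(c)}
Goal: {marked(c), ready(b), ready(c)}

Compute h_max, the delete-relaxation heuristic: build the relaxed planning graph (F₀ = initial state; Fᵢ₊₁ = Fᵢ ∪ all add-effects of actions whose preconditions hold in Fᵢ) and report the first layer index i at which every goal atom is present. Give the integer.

2

F0 = init (5 atoms)
F1 = F0 ∪ {holds(b), holds(c), holds(f), marked(b), marked(c), marked(e), marked(f), on(b), on(c), on(e), on(f)}  (16 atoms)
F2 = F1 ∪ {ready(b), ready(e), ready(f)}  (19 atoms)
goal ⊆ F2  ⇒  h_max = 2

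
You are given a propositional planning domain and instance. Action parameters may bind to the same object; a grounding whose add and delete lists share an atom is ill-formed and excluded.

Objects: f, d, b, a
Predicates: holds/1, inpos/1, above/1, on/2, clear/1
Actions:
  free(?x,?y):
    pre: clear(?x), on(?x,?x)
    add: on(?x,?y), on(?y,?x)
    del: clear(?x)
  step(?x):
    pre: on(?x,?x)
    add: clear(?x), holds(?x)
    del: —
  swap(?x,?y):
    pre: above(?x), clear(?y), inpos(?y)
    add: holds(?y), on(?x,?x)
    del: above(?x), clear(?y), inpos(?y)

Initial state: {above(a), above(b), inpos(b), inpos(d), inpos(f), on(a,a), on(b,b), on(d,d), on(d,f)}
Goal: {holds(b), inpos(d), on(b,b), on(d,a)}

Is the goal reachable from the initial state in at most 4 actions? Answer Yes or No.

Yes

1. step(d)  →  {above(a), above(b), clear(d), holds(d), inpos(b), inpos(d), inpos(f), on(a,a), on(b,b), on(d,d), on(d,f)}
2. free(d,a)  →  {above(a), above(b), holds(d), inpos(b), inpos(d), inpos(f), on(a,a), on(a,d), on(b,b), on(d,a), on(d,d), on(d,f)}
3. step(b)  →  {above(a), above(b), clear(b), holds(b), holds(d), inpos(b), inpos(d), inpos(f), on(a,a), on(a,d), on(b,b), on(d,a), on(d,d), on(d,f)}
optimal plan length = 3; 3 ≤ 4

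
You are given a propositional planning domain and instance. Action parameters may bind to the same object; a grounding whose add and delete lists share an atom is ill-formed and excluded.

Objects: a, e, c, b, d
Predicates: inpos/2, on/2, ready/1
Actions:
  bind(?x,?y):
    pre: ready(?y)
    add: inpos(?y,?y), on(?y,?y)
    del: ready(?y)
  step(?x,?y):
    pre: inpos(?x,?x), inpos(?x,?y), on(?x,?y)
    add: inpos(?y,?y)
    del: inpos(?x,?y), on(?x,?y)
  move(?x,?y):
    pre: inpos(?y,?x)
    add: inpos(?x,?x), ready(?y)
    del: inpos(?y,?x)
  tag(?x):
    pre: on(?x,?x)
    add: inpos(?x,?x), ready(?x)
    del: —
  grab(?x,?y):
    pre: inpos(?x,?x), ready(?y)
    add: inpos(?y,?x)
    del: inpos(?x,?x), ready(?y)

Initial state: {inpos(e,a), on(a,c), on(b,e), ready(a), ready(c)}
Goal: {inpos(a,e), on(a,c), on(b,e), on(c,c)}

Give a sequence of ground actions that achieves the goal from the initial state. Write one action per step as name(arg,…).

1. bind(a,c)  →  {inpos(c,c), inpos(e,a), on(a,c), on(b,e), on(c,c), ready(a)}
2. move(a,e)  →  {inpos(a,a), inpos(c,c), on(a,c), on(b,e), on(c,c), ready(a), ready(e)}
3. bind(a,e)  →  {inpos(a,a), inpos(c,c), inpos(e,e), on(a,c), on(b,e), on(c,c), on(e,e), ready(a)}
4. grab(e,a)  →  {inpos(a,a), inpos(a,e), inpos(c,c), on(a,c), on(b,e), on(c,c), on(e,e)}

bind(a,c); move(a,e); bind(a,e); grab(e,a)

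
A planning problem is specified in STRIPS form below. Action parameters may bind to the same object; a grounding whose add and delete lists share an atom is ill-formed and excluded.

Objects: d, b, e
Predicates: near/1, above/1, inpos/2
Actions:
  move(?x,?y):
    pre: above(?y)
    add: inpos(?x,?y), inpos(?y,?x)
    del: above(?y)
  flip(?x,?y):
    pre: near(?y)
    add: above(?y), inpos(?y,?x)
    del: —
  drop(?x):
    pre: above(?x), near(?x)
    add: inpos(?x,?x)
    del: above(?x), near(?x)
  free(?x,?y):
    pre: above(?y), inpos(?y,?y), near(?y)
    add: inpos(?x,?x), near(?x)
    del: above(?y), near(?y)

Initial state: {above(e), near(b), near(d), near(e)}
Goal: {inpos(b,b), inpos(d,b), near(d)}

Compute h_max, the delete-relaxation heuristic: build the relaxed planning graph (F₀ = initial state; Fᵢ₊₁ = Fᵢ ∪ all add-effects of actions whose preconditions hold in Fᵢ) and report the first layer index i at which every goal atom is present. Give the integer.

F0 = init (4 atoms)
F1 = F0 ∪ {above(b), above(d), inpos(b,b), inpos(b,d), inpos(b,e), inpos(d,b), inpos(d,d), inpos(d,e), inpos(e,b), inpos(e,d), inpos(e,e)}  (15 atoms)
goal ⊆ F1  ⇒  h_max = 1

1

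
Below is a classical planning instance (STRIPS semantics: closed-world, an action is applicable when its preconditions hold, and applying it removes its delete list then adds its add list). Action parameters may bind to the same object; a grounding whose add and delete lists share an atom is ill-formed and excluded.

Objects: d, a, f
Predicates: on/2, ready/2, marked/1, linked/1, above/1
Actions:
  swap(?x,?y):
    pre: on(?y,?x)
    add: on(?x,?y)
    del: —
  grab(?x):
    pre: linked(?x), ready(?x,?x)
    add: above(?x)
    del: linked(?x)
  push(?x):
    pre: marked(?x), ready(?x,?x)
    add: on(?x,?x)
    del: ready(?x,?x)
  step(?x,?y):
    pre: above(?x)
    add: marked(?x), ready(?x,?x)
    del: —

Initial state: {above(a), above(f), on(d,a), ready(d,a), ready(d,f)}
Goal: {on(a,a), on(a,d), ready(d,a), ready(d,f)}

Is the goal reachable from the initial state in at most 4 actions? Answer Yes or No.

Yes

1. swap(a,d)  →  {above(a), above(f), on(a,d), on(d,a), ready(d,a), ready(d,f)}
2. step(a,d)  →  {above(a), above(f), marked(a), on(a,d), on(d,a), ready(a,a), ready(d,a), ready(d,f)}
3. push(a)  →  {above(a), above(f), marked(a), on(a,a), on(a,d), on(d,a), ready(d,a), ready(d,f)}
optimal plan length = 3; 3 ≤ 4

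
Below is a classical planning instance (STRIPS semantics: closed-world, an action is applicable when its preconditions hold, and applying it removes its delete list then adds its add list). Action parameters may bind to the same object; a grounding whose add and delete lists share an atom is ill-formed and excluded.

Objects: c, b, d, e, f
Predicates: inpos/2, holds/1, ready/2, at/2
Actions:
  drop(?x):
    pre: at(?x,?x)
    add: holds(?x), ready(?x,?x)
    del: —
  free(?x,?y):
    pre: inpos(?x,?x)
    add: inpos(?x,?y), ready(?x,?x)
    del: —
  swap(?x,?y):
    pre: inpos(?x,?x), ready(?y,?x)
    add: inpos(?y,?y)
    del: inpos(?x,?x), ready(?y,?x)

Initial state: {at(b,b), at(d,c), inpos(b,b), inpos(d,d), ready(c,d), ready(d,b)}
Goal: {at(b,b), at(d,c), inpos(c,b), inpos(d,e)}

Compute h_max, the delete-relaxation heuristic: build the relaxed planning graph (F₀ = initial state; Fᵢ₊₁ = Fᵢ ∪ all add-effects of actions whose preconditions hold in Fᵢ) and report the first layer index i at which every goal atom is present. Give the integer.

2

F0 = init (6 atoms)
F1 = F0 ∪ {holds(b), inpos(b,c), inpos(b,d), inpos(b,e), inpos(b,f), inpos(c,c), inpos(d,b), inpos(d,c), inpos(d,e), inpos(d,f), ready(b,b), ready(d,d)}  (18 atoms)
F2 = F1 ∪ {inpos(c,b), inpos(c,d), inpos(c,e), inpos(c,f), ready(c,c)}  (23 atoms)
goal ⊆ F2  ⇒  h_max = 2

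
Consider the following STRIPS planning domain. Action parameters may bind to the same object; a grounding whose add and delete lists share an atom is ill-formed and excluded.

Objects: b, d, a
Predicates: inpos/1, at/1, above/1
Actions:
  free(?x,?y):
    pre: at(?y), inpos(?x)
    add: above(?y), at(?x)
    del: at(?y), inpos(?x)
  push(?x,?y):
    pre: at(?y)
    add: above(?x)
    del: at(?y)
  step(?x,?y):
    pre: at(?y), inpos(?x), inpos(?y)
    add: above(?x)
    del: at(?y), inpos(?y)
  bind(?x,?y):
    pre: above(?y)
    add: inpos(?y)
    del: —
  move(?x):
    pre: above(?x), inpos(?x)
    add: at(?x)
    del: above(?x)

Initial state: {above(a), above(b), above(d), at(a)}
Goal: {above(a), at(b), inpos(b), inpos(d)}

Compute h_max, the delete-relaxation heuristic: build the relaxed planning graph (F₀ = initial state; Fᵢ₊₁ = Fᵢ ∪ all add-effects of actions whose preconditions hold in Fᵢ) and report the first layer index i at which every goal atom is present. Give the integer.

F0 = init (4 atoms)
F1 = F0 ∪ {inpos(a), inpos(b), inpos(d)}  (7 atoms)
F2 = F1 ∪ {at(b), at(d)}  (9 atoms)
goal ⊆ F2  ⇒  h_max = 2

2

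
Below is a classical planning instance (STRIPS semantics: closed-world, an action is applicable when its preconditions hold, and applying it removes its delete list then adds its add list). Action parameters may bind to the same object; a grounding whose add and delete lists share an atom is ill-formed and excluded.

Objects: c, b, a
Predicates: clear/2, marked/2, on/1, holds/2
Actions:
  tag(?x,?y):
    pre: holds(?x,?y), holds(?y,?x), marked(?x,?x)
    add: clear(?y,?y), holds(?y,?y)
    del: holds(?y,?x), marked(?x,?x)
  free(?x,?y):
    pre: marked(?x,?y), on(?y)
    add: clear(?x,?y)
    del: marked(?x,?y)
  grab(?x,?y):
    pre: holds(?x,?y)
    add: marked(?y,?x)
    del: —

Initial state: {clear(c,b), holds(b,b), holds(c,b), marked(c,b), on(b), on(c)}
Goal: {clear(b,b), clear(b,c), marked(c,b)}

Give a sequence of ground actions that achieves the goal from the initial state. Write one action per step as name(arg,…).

grab(c,b); free(b,c); grab(b,b); free(b,b)

1. grab(c,b)  →  {clear(c,b), holds(b,b), holds(c,b), marked(b,c), marked(c,b), on(b), on(c)}
2. free(b,c)  →  {clear(b,c), clear(c,b), holds(b,b), holds(c,b), marked(c,b), on(b), on(c)}
3. grab(b,b)  →  {clear(b,c), clear(c,b), holds(b,b), holds(c,b), marked(b,b), marked(c,b), on(b), on(c)}
4. free(b,b)  →  {clear(b,b), clear(b,c), clear(c,b), holds(b,b), holds(c,b), marked(c,b), on(b), on(c)}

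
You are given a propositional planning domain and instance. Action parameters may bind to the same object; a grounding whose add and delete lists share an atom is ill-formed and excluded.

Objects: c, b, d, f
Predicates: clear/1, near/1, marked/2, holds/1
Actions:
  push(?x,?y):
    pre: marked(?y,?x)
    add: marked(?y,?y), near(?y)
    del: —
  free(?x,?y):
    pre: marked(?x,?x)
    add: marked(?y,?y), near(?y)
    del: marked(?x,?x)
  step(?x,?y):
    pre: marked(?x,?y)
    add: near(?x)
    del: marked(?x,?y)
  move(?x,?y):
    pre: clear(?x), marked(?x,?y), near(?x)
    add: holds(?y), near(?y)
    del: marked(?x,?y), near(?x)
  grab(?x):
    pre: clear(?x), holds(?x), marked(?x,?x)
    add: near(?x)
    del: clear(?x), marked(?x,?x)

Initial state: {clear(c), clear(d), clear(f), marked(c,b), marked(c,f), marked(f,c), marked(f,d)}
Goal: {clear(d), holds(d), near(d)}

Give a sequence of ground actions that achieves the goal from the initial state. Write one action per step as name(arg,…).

1. push(c,f)  →  {clear(c), clear(d), clear(f), marked(c,b), marked(c,f), marked(f,c), marked(f,d), marked(f,f), near(f)}
2. move(f,d)  →  {clear(c), clear(d), clear(f), holds(d), marked(c,b), marked(c,f), marked(f,c), marked(f,f), near(d)}

push(c,f); move(f,d)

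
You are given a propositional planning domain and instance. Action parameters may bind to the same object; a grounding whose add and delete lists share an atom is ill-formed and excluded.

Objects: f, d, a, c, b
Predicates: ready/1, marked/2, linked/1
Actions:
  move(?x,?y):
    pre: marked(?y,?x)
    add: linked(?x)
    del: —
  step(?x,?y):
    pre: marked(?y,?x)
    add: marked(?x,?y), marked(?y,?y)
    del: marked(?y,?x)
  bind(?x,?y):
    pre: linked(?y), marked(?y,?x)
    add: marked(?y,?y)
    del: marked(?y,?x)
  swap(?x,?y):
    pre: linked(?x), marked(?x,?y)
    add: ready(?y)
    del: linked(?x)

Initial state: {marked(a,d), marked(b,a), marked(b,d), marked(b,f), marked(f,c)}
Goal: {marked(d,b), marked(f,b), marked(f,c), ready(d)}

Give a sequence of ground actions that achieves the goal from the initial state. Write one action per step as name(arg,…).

move(a,b); step(f,b); step(d,b); swap(a,d)

1. move(a,b)  →  {linked(a), marked(a,d), marked(b,a), marked(b,d), marked(b,f), marked(f,c)}
2. step(f,b)  →  {linked(a), marked(a,d), marked(b,a), marked(b,b), marked(b,d), marked(f,b), marked(f,c)}
3. step(d,b)  →  {linked(a), marked(a,d), marked(b,a), marked(b,b), marked(d,b), marked(f,b), marked(f,c)}
4. swap(a,d)  →  {marked(a,d), marked(b,a), marked(b,b), marked(d,b), marked(f,b), marked(f,c), ready(d)}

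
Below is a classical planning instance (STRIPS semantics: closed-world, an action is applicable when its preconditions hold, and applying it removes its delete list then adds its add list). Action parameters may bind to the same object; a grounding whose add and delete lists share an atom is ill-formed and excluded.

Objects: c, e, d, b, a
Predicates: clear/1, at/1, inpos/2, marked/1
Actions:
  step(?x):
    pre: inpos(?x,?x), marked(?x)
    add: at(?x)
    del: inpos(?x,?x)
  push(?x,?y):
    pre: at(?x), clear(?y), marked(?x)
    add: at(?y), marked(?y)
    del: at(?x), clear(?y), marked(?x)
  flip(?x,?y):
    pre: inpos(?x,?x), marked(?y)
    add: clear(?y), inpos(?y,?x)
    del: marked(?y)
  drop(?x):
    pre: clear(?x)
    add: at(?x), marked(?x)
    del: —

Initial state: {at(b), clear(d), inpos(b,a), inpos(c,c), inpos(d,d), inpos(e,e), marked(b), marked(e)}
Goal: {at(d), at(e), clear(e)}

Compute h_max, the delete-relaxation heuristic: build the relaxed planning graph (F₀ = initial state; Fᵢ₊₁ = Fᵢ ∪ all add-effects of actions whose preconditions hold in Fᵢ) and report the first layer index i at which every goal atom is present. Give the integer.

1

F0 = init (8 atoms)
F1 = F0 ∪ {at(d), at(e), clear(b), clear(e), inpos(b,c), inpos(b,d), inpos(b,e), inpos(e,c), inpos(e,d), marked(d)}  (18 atoms)
goal ⊆ F1  ⇒  h_max = 1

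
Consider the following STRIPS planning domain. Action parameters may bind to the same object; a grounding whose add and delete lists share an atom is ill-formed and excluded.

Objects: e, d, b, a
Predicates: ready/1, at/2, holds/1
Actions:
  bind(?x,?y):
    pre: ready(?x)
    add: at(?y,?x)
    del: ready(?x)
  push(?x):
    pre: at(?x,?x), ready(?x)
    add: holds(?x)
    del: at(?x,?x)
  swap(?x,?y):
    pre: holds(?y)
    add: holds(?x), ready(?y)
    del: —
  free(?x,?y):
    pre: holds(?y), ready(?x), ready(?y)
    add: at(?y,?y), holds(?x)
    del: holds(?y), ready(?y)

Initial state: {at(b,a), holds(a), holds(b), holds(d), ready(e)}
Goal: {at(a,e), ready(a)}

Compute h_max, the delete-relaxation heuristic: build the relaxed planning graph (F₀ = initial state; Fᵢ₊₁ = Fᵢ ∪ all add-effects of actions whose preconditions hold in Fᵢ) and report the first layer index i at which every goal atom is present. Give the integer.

1

F0 = init (5 atoms)
F1 = F0 ∪ {at(a,e), at(b,e), at(d,e), at(e,e), holds(e), ready(a), ready(b), ready(d)}  (13 atoms)
goal ⊆ F1  ⇒  h_max = 1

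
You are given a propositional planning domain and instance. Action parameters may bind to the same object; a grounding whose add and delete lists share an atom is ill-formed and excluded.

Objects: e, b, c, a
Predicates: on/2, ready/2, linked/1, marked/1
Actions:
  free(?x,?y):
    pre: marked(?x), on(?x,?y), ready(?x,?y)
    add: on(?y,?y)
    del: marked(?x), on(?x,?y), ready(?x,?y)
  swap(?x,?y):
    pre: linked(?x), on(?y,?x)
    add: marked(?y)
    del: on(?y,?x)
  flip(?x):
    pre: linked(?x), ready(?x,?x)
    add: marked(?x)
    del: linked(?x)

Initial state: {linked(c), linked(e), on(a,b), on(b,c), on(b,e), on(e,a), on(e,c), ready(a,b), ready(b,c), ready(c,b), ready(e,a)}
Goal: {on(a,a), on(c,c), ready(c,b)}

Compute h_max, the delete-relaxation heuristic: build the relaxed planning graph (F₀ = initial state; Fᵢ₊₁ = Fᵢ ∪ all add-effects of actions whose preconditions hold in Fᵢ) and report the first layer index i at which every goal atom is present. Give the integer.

F0 = init (11 atoms)
F1 = F0 ∪ {marked(b), marked(e)}  (13 atoms)
F2 = F1 ∪ {on(a,a), on(c,c)}  (15 atoms)
goal ⊆ F2  ⇒  h_max = 2

2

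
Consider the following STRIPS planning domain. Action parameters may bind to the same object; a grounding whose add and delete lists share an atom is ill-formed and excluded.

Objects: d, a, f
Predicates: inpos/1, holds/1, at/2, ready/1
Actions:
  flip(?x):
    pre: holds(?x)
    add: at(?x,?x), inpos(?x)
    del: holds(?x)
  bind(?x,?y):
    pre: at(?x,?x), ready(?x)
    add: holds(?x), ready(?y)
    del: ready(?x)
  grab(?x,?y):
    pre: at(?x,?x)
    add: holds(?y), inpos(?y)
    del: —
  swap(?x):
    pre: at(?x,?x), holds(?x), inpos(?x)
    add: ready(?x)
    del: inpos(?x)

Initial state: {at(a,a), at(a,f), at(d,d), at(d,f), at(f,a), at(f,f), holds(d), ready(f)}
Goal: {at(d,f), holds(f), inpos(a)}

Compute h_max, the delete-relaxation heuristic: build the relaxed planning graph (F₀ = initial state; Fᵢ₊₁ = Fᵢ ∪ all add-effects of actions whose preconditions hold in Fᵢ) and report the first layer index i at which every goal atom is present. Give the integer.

1

F0 = init (8 atoms)
F1 = F0 ∪ {holds(a), holds(f), inpos(a), inpos(d), inpos(f), ready(a), ready(d)}  (15 atoms)
goal ⊆ F1  ⇒  h_max = 1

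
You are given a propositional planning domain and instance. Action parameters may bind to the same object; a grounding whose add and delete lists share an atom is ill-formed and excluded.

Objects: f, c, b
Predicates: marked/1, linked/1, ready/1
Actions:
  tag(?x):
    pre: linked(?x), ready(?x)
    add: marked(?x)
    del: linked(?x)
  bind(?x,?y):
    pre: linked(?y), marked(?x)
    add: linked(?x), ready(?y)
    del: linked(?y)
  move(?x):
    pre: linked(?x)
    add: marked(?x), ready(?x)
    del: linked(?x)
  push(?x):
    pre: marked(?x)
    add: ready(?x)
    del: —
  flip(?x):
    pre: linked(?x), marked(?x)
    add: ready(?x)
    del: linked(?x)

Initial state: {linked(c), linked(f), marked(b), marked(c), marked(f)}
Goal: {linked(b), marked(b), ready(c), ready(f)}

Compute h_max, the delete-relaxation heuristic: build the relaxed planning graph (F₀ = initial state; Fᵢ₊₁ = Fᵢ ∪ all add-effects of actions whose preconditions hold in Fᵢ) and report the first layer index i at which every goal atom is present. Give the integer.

F0 = init (5 atoms)
F1 = F0 ∪ {linked(b), ready(b), ready(c), ready(f)}  (9 atoms)
goal ⊆ F1  ⇒  h_max = 1

1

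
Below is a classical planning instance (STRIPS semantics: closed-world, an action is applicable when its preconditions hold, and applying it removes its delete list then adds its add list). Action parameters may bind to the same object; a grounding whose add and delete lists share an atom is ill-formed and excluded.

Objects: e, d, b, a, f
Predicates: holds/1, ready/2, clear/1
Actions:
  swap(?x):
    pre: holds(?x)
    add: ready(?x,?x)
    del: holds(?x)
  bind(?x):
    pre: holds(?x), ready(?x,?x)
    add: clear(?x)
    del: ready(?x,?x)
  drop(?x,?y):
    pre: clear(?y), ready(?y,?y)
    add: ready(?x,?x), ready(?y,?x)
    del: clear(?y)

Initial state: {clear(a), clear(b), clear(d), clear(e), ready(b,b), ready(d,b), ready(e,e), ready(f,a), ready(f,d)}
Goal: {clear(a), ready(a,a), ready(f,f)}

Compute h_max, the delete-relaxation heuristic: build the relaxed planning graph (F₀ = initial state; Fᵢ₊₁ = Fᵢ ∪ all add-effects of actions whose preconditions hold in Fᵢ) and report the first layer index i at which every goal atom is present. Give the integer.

F0 = init (9 atoms)
F1 = F0 ∪ {ready(a,a), ready(b,a), ready(b,d), ready(b,e), ready(b,f), ready(d,d), ready(e,a), ready(e,b), ready(e,d), ready(e,f), ready(f,f)}  (20 atoms)
goal ⊆ F1  ⇒  h_max = 1

1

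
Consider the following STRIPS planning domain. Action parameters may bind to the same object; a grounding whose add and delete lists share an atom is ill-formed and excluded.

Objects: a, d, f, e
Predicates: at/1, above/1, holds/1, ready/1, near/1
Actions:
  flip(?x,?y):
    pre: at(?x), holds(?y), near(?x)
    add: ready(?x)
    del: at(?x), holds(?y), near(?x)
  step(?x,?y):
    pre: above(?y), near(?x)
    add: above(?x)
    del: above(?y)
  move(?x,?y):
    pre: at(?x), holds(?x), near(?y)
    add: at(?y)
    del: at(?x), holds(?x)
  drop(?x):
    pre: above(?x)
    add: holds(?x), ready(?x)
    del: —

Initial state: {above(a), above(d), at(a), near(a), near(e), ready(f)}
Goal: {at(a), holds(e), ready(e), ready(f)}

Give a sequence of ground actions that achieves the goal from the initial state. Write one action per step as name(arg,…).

1. step(e,a)  →  {above(d), above(e), at(a), near(a), near(e), ready(f)}
2. drop(e)  →  {above(d), above(e), at(a), holds(e), near(a), near(e), ready(e), ready(f)}

step(e,a); drop(e)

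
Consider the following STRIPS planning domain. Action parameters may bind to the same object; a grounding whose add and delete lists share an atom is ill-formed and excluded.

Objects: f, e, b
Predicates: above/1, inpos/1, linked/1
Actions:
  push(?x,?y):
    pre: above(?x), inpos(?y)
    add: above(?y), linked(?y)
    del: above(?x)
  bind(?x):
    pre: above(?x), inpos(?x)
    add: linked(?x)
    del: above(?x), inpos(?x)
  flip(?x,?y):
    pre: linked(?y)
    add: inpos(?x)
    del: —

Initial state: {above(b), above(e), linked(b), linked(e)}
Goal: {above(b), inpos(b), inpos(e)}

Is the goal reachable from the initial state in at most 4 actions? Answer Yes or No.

1. flip(e,e)  →  {above(b), above(e), inpos(e), linked(b), linked(e)}
2. flip(b,e)  →  {above(b), above(e), inpos(b), inpos(e), linked(b), linked(e)}
optimal plan length = 2; 2 ≤ 4

Yes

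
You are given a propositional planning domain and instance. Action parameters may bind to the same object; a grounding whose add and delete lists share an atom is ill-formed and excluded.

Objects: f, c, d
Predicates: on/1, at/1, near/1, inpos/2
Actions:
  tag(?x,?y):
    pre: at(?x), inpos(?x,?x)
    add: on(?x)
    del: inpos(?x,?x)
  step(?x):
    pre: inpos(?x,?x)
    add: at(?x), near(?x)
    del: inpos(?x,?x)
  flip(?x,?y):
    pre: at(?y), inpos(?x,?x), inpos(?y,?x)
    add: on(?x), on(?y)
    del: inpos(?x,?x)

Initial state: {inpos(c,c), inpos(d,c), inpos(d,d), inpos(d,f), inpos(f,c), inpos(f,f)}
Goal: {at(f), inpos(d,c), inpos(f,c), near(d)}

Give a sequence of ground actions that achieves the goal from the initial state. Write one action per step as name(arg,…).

step(f); step(d)

1. step(f)  →  {at(f), inpos(c,c), inpos(d,c), inpos(d,d), inpos(d,f), inpos(f,c), near(f)}
2. step(d)  →  {at(d), at(f), inpos(c,c), inpos(d,c), inpos(d,f), inpos(f,c), near(d), near(f)}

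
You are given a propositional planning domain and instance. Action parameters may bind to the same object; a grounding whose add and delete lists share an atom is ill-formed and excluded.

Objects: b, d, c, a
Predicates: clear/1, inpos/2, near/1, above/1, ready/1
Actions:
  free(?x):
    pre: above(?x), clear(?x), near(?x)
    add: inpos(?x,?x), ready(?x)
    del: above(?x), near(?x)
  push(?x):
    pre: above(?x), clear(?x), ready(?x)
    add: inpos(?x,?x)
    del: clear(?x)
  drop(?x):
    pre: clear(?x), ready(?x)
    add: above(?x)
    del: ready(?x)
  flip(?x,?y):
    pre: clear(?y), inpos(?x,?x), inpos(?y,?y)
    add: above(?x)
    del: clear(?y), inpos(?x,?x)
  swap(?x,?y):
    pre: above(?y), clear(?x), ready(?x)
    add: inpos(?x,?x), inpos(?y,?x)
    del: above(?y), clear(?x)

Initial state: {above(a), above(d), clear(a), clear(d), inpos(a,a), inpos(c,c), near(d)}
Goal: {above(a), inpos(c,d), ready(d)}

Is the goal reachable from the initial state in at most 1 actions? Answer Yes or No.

1. free(d)  →  {above(a), clear(a), clear(d), inpos(a,a), inpos(c,c), inpos(d,d), ready(d)}
2. flip(c,a)  →  {above(a), above(c), clear(d), inpos(a,a), inpos(d,d), ready(d)}
3. swap(d,c)  →  {above(a), inpos(a,a), inpos(c,d), inpos(d,d), ready(d)}
optimal plan length = 3; 3 > 1

No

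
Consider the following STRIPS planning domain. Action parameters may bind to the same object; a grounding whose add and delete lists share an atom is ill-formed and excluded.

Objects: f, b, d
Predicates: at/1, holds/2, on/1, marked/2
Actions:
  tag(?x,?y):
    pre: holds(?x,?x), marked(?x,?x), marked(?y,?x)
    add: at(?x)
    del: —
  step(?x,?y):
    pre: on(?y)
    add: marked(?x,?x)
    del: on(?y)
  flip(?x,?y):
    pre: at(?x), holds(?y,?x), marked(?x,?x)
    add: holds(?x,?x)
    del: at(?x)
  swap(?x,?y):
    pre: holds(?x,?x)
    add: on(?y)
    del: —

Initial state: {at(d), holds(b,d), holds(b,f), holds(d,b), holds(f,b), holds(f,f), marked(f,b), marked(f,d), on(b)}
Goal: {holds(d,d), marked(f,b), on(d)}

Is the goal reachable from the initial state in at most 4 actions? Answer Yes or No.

Yes

1. step(d,b)  →  {at(d), holds(b,d), holds(b,f), holds(d,b), holds(f,b), holds(f,f), marked(d,d), marked(f,b), marked(f,d)}
2. flip(d,b)  →  {holds(b,d), holds(b,f), holds(d,b), holds(d,d), holds(f,b), holds(f,f), marked(d,d), marked(f,b), marked(f,d)}
3. swap(f,d)  →  {holds(b,d), holds(b,f), holds(d,b), holds(d,d), holds(f,b), holds(f,f), marked(d,d), marked(f,b), marked(f,d), on(d)}
optimal plan length = 3; 3 ≤ 4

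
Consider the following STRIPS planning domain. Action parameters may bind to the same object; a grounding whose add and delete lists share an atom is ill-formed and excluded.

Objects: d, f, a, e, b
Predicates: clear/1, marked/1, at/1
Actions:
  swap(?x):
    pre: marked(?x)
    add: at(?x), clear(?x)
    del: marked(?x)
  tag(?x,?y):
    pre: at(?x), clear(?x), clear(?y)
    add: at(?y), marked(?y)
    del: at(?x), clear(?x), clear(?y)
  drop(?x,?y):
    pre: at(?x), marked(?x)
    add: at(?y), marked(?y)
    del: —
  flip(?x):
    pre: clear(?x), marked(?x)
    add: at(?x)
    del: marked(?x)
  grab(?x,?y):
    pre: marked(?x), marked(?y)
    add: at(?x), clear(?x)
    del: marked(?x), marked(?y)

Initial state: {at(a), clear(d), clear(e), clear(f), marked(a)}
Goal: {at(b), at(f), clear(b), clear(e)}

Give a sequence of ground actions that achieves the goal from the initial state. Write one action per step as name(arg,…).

1. drop(a,f)  →  {at(a), at(f), clear(d), clear(e), clear(f), marked(a), marked(f)}
2. drop(f,b)  →  {at(a), at(b), at(f), clear(d), clear(e), clear(f), marked(a), marked(b), marked(f)}
3. swap(b)  →  {at(a), at(b), at(f), clear(b), clear(d), clear(e), clear(f), marked(a), marked(f)}

drop(a,f); drop(f,b); swap(b)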